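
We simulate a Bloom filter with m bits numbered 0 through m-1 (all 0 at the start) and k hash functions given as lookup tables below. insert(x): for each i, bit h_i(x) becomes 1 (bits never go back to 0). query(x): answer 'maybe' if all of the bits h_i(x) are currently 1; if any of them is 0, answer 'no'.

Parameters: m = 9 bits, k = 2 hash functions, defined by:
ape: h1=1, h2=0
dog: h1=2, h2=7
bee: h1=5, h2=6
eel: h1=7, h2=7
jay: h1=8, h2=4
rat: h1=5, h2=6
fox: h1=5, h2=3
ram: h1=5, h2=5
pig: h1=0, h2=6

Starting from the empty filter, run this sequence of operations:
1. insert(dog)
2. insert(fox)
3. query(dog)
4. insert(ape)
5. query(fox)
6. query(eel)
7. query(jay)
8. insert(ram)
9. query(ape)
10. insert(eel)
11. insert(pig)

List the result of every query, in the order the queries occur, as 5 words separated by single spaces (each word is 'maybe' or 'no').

Answer: maybe maybe maybe no maybe

Derivation:
Start: bits=000000000
Op 1: insert dog -> sets bits 2 7 -> bits=001000010
Op 2: insert fox -> sets bits 3 5 -> bits=001101010
Op 3: query dog -> checks bit2=1, bit7=1 (all 1) -> maybe
Op 4: insert ape -> sets bits 0 1 -> bits=111101010
Op 5: query fox -> checks bit3=1, bit5=1 (all 1) -> maybe
Op 6: query eel -> checks bit7=1 (all 1) -> maybe
Op 7: query jay -> checks bit4=0, bit8=0 (has a 0) -> no
Op 8: insert ram -> sets bits 5 -> bits=111101010
Op 9: query ape -> checks bit0=1, bit1=1 (all 1) -> maybe
Op 10: insert eel -> sets bits 7 -> bits=111101010
Op 11: insert pig -> sets bits 0 6 -> bits=111101110
Query results in order: maybe maybe maybe no maybe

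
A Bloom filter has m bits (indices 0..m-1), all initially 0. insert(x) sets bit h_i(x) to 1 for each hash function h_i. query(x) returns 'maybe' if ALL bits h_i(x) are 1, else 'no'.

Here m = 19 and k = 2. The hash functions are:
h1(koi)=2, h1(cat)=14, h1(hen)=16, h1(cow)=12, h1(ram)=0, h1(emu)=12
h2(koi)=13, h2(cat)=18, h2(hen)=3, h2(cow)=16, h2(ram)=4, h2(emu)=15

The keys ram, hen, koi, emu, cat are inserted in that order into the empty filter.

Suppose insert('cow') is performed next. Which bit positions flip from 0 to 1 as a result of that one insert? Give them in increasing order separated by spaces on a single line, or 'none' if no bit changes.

Answer: none

Derivation:
Start: bits=0000000000000000000
After insert 'ram': sets bits 0 4 -> bits=1000100000000000000
After insert 'hen': sets bits 3 16 -> bits=1001100000000000100
After insert 'koi': sets bits 2 13 -> bits=1011100000000100100
After insert 'emu': sets bits 12 15 -> bits=1011100000001101100
After insert 'cat': sets bits 14 18 -> bits=1011100000001111101
insert 'cow' would touch bits 12 16; currently bit12=1, bit16=1
Bits that are 0 among those (would change 0->1): none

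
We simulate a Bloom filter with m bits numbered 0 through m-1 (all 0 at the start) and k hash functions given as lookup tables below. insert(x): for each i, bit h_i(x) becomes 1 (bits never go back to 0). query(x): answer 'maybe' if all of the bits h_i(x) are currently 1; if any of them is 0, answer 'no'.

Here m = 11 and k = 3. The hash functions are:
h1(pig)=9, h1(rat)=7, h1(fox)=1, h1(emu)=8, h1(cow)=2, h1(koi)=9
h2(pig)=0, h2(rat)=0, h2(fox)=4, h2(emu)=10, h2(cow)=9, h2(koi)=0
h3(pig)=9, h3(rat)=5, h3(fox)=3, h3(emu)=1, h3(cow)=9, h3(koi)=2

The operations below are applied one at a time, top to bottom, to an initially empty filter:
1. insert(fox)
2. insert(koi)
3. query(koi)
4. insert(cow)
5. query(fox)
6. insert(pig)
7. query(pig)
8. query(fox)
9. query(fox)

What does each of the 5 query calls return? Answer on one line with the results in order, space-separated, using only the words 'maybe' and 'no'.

Answer: maybe maybe maybe maybe maybe

Derivation:
Start: bits=00000000000
Op 1: insert fox -> sets bits 1 3 4 -> bits=01011000000
Op 2: insert koi -> sets bits 0 2 9 -> bits=11111000010
Op 3: query koi -> checks bit0=1, bit2=1, bit9=1 (all 1) -> maybe
Op 4: insert cow -> sets bits 2 9 -> bits=11111000010
Op 5: query fox -> checks bit1=1, bit3=1, bit4=1 (all 1) -> maybe
Op 6: insert pig -> sets bits 0 9 -> bits=11111000010
Op 7: query pig -> checks bit0=1, bit9=1 (all 1) -> maybe
Op 8: query fox -> checks bit1=1, bit3=1, bit4=1 (all 1) -> maybe
Op 9: query fox -> checks bit1=1, bit3=1, bit4=1 (all 1) -> maybe
Query results in order: maybe maybe maybe maybe maybe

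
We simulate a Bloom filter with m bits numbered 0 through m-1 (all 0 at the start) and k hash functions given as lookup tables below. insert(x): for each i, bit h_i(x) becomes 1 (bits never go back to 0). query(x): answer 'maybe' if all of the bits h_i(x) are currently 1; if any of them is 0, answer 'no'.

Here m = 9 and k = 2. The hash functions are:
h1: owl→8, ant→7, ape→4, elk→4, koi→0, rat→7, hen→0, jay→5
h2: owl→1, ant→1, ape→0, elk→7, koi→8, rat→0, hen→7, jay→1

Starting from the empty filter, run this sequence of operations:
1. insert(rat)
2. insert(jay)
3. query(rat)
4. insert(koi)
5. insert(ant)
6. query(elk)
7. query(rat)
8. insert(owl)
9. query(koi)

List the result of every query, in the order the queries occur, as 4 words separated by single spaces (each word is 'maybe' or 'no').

Start: bits=000000000
Op 1: insert rat -> sets bits 0 7 -> bits=100000010
Op 2: insert jay -> sets bits 1 5 -> bits=110001010
Op 3: query rat -> checks bit0=1, bit7=1 (all 1) -> maybe
Op 4: insert koi -> sets bits 0 8 -> bits=110001011
Op 5: insert ant -> sets bits 1 7 -> bits=110001011
Op 6: query elk -> checks bit4=0, bit7=1 (has a 0) -> no
Op 7: query rat -> checks bit0=1, bit7=1 (all 1) -> maybe
Op 8: insert owl -> sets bits 1 8 -> bits=110001011
Op 9: query koi -> checks bit0=1, bit8=1 (all 1) -> maybe
Query results in order: maybe no maybe maybe

Answer: maybe no maybe maybe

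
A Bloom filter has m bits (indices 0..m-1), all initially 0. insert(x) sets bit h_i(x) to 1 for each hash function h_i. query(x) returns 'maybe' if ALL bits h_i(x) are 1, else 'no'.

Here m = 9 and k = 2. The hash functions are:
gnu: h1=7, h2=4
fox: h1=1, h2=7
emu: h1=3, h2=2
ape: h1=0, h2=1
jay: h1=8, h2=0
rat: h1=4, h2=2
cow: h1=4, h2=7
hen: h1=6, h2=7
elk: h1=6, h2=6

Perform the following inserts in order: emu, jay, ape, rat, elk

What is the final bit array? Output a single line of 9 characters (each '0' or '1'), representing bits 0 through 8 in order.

Start: bits=000000000
After insert 'emu': sets bits 2 3 -> bits=001100000
After insert 'jay': sets bits 0 8 -> bits=101100001
After insert 'ape': sets bits 0 1 -> bits=111100001
After insert 'rat': sets bits 2 4 -> bits=111110001
After insert 'elk': sets bits 6 -> bits=111110101

Answer: 111110101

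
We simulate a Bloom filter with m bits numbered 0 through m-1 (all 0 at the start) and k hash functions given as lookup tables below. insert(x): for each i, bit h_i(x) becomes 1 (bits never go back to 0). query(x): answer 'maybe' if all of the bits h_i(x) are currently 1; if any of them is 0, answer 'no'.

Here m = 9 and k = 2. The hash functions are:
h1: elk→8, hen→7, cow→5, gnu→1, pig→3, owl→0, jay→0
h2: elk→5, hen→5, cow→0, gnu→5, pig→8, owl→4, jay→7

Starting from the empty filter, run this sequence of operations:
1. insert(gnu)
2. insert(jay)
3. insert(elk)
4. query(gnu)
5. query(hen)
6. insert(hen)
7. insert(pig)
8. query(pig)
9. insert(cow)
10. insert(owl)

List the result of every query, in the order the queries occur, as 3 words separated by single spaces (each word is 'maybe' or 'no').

Answer: maybe maybe maybe

Derivation:
Start: bits=000000000
Op 1: insert gnu -> sets bits 1 5 -> bits=010001000
Op 2: insert jay -> sets bits 0 7 -> bits=110001010
Op 3: insert elk -> sets bits 5 8 -> bits=110001011
Op 4: query gnu -> checks bit1=1, bit5=1 (all 1) -> maybe
Op 5: query hen -> checks bit5=1, bit7=1 (all 1) -> maybe
Op 6: insert hen -> sets bits 5 7 -> bits=110001011
Op 7: insert pig -> sets bits 3 8 -> bits=110101011
Op 8: query pig -> checks bit3=1, bit8=1 (all 1) -> maybe
Op 9: insert cow -> sets bits 0 5 -> bits=110101011
Op 10: insert owl -> sets bits 0 4 -> bits=110111011
Query results in order: maybe maybe maybe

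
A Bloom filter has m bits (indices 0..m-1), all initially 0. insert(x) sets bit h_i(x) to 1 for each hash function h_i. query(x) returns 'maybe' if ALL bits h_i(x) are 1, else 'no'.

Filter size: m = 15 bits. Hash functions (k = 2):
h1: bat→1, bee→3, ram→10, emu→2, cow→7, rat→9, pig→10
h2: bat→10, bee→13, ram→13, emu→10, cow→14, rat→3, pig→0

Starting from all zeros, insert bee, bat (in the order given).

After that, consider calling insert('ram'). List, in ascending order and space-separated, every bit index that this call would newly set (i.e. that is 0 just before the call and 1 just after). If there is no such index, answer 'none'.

Start: bits=000000000000000
After insert 'bee': sets bits 3 13 -> bits=000100000000010
After insert 'bat': sets bits 1 10 -> bits=010100000010010
insert 'ram' would touch bits 10 13; currently bit10=1, bit13=1
Bits that are 0 among those (would change 0->1): none

Answer: none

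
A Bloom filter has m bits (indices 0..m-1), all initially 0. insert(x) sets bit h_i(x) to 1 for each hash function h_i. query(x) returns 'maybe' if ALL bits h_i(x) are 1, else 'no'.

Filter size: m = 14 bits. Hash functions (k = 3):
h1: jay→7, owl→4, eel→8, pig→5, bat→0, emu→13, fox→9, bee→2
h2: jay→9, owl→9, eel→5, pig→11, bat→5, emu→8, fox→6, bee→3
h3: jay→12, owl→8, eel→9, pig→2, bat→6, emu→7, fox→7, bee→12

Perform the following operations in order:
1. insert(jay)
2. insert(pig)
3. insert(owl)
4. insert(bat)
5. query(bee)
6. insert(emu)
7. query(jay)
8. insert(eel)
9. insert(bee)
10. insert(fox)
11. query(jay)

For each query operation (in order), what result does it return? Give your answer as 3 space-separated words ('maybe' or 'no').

Answer: no maybe maybe

Derivation:
Start: bits=00000000000000
Op 1: insert jay -> sets bits 7 9 12 -> bits=00000001010010
Op 2: insert pig -> sets bits 2 5 11 -> bits=00100101010110
Op 3: insert owl -> sets bits 4 8 9 -> bits=00101101110110
Op 4: insert bat -> sets bits 0 5 6 -> bits=10101111110110
Op 5: query bee -> checks bit2=1, bit3=0, bit12=1 (has a 0) -> no
Op 6: insert emu -> sets bits 7 8 13 -> bits=10101111110111
Op 7: query jay -> checks bit7=1, bit9=1, bit12=1 (all 1) -> maybe
Op 8: insert eel -> sets bits 5 8 9 -> bits=10101111110111
Op 9: insert bee -> sets bits 2 3 12 -> bits=10111111110111
Op 10: insert fox -> sets bits 6 7 9 -> bits=10111111110111
Op 11: query jay -> checks bit7=1, bit9=1, bit12=1 (all 1) -> maybe
Query results in order: no maybe maybe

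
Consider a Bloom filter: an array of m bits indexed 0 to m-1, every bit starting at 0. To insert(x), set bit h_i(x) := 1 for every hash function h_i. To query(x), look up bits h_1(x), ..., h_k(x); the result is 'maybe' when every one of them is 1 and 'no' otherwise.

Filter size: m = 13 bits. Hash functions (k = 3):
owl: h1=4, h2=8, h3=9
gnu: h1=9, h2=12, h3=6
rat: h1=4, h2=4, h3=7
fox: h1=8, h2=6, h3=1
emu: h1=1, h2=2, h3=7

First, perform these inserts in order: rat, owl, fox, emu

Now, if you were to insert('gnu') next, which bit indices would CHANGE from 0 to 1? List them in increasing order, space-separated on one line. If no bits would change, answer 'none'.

Answer: 12

Derivation:
Start: bits=0000000000000
After insert 'rat': sets bits 4 7 -> bits=0000100100000
After insert 'owl': sets bits 4 8 9 -> bits=0000100111000
After insert 'fox': sets bits 1 6 8 -> bits=0100101111000
After insert 'emu': sets bits 1 2 7 -> bits=0110101111000
insert 'gnu' would touch bits 6 9 12; currently bit6=1, bit9=1, bit12=0
Bits that are 0 among those (would change 0->1): 12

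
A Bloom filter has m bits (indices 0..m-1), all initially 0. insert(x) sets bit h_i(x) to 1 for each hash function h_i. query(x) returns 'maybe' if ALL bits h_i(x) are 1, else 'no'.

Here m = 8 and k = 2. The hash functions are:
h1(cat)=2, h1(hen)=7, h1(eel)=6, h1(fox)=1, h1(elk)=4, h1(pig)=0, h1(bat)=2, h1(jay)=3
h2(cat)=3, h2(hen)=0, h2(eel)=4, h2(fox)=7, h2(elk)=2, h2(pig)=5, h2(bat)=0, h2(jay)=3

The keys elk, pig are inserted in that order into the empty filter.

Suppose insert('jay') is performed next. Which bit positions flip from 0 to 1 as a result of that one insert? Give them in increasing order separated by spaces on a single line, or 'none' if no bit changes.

Answer: 3

Derivation:
Start: bits=00000000
After insert 'elk': sets bits 2 4 -> bits=00101000
After insert 'pig': sets bits 0 5 -> bits=10101100
insert 'jay' would touch bits 3; currently bit3=0
Bits that are 0 among those (would change 0->1): 3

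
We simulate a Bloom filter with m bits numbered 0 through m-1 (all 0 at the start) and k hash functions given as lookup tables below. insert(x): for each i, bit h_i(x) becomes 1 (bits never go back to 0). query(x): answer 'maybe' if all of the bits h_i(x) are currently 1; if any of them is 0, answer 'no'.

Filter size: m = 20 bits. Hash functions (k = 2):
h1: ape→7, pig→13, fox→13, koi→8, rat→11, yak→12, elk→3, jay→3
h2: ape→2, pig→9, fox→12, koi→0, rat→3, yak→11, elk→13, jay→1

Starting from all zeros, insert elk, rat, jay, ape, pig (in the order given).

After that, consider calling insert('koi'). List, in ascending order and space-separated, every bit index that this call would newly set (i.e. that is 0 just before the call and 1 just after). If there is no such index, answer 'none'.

Start: bits=00000000000000000000
After insert 'elk': sets bits 3 13 -> bits=00010000000001000000
After insert 'rat': sets bits 3 11 -> bits=00010000000101000000
After insert 'jay': sets bits 1 3 -> bits=01010000000101000000
After insert 'ape': sets bits 2 7 -> bits=01110001000101000000
After insert 'pig': sets bits 9 13 -> bits=01110001010101000000
insert 'koi' would touch bits 0 8; currently bit0=0, bit8=0
Bits that are 0 among those (would change 0->1): 0 8

Answer: 0 8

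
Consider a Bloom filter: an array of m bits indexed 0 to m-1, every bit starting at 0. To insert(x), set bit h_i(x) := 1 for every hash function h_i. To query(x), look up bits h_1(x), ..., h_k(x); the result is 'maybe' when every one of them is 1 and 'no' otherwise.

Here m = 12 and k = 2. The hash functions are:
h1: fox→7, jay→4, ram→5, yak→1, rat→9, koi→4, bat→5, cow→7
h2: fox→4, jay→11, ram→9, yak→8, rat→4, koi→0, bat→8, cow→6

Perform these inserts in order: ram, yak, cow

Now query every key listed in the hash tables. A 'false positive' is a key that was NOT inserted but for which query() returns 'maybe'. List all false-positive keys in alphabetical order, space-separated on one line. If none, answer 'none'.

Start: bits=000000000000
After insert 'ram': sets bits 5 9 -> bits=000001000100
After insert 'yak': sets bits 1 8 -> bits=010001001100
After insert 'cow': sets bits 6 7 -> bits=010001111100
Not inserted: bat fox jay koi rat — query each against bits=010001111100:
query bat: checks bit5=1, bit8=1 (all 1) -> maybe => FALSE POSITIVE
query fox: checks bit4=0, bit7=1 (has a 0) -> no => not a false positive
query jay: checks bit4=0, bit11=0 (has a 0) -> no => not a false positive
query koi: checks bit0=0, bit4=0 (has a 0) -> no => not a false positive
query rat: checks bit4=0, bit9=1 (has a 0) -> no => not a false positive
False positives (alphabetical): bat

Answer: bat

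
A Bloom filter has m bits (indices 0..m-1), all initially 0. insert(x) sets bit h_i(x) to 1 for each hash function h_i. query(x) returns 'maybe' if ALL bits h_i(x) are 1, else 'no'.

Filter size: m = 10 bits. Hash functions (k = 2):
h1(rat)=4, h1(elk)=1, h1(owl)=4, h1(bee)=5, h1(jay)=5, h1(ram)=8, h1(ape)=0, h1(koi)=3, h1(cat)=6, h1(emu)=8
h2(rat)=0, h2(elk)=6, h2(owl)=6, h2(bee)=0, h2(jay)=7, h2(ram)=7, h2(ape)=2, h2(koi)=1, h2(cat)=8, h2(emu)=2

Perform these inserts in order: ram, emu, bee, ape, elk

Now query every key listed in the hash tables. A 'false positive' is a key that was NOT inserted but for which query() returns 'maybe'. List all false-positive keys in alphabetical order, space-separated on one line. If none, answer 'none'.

Start: bits=0000000000
After insert 'ram': sets bits 7 8 -> bits=0000000110
After insert 'emu': sets bits 2 8 -> bits=0010000110
After insert 'bee': sets bits 0 5 -> bits=1010010110
After insert 'ape': sets bits 0 2 -> bits=1010010110
After insert 'elk': sets bits 1 6 -> bits=1110011110
Not inserted: cat jay koi owl rat — query each against bits=1110011110:
query cat: checks bit6=1, bit8=1 (all 1) -> maybe => FALSE POSITIVE
query jay: checks bit5=1, bit7=1 (all 1) -> maybe => FALSE POSITIVE
query koi: checks bit1=1, bit3=0 (has a 0) -> no => not a false positive
query owl: checks bit4=0, bit6=1 (has a 0) -> no => not a false positive
query rat: checks bit0=1, bit4=0 (has a 0) -> no => not a false positive
False positives (alphabetical): cat jay

Answer: cat jay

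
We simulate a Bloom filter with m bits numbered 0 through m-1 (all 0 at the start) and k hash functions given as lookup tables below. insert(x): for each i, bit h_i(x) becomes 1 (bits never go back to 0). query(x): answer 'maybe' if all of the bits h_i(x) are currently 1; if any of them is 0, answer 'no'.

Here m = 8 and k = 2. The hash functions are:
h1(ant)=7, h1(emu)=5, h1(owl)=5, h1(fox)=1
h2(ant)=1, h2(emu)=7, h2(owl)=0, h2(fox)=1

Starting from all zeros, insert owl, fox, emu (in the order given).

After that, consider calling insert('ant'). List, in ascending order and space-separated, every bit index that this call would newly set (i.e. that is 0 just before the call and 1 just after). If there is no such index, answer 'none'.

Start: bits=00000000
After insert 'owl': sets bits 0 5 -> bits=10000100
After insert 'fox': sets bits 1 -> bits=11000100
After insert 'emu': sets bits 5 7 -> bits=11000101
insert 'ant' would touch bits 1 7; currently bit1=1, bit7=1
Bits that are 0 among those (would change 0->1): none

Answer: none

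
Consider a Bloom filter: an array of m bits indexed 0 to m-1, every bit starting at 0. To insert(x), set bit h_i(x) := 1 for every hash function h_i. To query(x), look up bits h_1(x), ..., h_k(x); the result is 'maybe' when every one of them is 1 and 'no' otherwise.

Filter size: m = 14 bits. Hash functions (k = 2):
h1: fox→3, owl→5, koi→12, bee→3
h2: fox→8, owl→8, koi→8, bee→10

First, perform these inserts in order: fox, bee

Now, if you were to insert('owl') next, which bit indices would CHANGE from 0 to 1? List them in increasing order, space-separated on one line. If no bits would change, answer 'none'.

Answer: 5

Derivation:
Start: bits=00000000000000
After insert 'fox': sets bits 3 8 -> bits=00010000100000
After insert 'bee': sets bits 3 10 -> bits=00010000101000
insert 'owl' would touch bits 5 8; currently bit5=0, bit8=1
Bits that are 0 among those (would change 0->1): 5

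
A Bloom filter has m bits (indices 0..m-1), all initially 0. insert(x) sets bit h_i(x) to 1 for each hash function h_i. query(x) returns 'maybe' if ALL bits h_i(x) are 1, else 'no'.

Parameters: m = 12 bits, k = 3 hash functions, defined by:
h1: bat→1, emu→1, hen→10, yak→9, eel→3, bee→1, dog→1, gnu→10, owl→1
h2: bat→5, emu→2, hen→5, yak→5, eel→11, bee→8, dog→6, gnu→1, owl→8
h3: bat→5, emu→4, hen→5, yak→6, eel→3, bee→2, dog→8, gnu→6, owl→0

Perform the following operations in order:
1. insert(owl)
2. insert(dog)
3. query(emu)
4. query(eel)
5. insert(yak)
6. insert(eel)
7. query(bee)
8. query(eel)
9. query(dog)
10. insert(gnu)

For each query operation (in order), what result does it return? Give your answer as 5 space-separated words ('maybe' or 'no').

Start: bits=000000000000
Op 1: insert owl -> sets bits 0 1 8 -> bits=110000001000
Op 2: insert dog -> sets bits 1 6 8 -> bits=110000101000
Op 3: query emu -> checks bit1=1, bit2=0, bit4=0 (has a 0) -> no
Op 4: query eel -> checks bit3=0, bit11=0 (has a 0) -> no
Op 5: insert yak -> sets bits 5 6 9 -> bits=110001101100
Op 6: insert eel -> sets bits 3 11 -> bits=110101101101
Op 7: query bee -> checks bit1=1, bit2=0, bit8=1 (has a 0) -> no
Op 8: query eel -> checks bit3=1, bit11=1 (all 1) -> maybe
Op 9: query dog -> checks bit1=1, bit6=1, bit8=1 (all 1) -> maybe
Op 10: insert gnu -> sets bits 1 6 10 -> bits=110101101111
Query results in order: no no no maybe maybe

Answer: no no no maybe maybe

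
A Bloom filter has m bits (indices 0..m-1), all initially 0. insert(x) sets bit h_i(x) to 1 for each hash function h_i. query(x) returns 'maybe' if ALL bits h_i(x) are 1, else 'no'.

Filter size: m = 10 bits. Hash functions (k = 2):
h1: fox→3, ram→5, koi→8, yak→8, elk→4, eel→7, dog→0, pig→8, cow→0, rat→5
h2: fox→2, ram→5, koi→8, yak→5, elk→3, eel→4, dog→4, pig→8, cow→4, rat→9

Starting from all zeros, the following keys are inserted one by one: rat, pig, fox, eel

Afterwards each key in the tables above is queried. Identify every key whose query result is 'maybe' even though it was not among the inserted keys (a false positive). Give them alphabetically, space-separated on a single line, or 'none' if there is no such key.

Answer: elk koi ram yak

Derivation:
Start: bits=0000000000
After insert 'rat': sets bits 5 9 -> bits=0000010001
After insert 'pig': sets bits 8 -> bits=0000010011
After insert 'fox': sets bits 2 3 -> bits=0011010011
After insert 'eel': sets bits 4 7 -> bits=0011110111
Not inserted: cow dog elk koi ram yak — query each against bits=0011110111:
query cow: checks bit0=0, bit4=1 (has a 0) -> no => not a false positive
query dog: checks bit0=0, bit4=1 (has a 0) -> no => not a false positive
query elk: checks bit3=1, bit4=1 (all 1) -> maybe => FALSE POSITIVE
query koi: checks bit8=1 (all 1) -> maybe => FALSE POSITIVE
query ram: checks bit5=1 (all 1) -> maybe => FALSE POSITIVE
query yak: checks bit5=1, bit8=1 (all 1) -> maybe => FALSE POSITIVE
False positives (alphabetical): elk koi ram yak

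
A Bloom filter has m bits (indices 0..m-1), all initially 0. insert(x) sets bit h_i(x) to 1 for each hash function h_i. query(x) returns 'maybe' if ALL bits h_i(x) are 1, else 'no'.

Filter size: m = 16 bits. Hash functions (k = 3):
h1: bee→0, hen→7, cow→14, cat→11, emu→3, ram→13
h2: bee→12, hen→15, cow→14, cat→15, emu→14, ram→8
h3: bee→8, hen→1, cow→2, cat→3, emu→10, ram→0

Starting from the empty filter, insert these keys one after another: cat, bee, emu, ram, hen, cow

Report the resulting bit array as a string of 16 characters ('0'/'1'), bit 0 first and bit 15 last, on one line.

Start: bits=0000000000000000
After insert 'cat': sets bits 3 11 15 -> bits=0001000000010001
After insert 'bee': sets bits 0 8 12 -> bits=1001000010011001
After insert 'emu': sets bits 3 10 14 -> bits=1001000010111011
After insert 'ram': sets bits 0 8 13 -> bits=1001000010111111
After insert 'hen': sets bits 1 7 15 -> bits=1101000110111111
After insert 'cow': sets bits 2 14 -> bits=1111000110111111

Answer: 1111000110111111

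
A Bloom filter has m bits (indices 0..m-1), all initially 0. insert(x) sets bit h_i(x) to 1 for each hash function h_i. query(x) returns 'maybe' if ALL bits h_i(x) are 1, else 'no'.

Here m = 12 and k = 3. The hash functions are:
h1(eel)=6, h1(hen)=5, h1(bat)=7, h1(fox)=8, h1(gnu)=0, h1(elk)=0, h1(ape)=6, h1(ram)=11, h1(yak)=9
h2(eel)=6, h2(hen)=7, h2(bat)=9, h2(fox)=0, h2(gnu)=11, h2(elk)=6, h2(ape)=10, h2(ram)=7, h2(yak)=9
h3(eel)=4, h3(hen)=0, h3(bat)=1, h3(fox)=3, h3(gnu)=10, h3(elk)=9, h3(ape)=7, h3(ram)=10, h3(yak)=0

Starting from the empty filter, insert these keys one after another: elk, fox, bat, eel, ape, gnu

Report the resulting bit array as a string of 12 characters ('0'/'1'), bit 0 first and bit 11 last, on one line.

Start: bits=000000000000
After insert 'elk': sets bits 0 6 9 -> bits=100000100100
After insert 'fox': sets bits 0 3 8 -> bits=100100101100
After insert 'bat': sets bits 1 7 9 -> bits=110100111100
After insert 'eel': sets bits 4 6 -> bits=110110111100
After insert 'ape': sets bits 6 7 10 -> bits=110110111110
After insert 'gnu': sets bits 0 10 11 -> bits=110110111111

Answer: 110110111111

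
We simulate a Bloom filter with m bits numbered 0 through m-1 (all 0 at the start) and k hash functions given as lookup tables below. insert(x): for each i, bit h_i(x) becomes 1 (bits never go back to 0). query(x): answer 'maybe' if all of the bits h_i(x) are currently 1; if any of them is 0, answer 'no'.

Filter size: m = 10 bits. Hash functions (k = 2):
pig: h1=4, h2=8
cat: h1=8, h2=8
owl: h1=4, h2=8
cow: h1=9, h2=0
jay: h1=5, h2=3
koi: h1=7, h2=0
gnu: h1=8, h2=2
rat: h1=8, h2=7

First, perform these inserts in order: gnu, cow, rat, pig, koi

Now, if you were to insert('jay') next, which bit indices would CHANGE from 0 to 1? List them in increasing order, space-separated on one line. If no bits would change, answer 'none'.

Answer: 3 5

Derivation:
Start: bits=0000000000
After insert 'gnu': sets bits 2 8 -> bits=0010000010
After insert 'cow': sets bits 0 9 -> bits=1010000011
After insert 'rat': sets bits 7 8 -> bits=1010000111
After insert 'pig': sets bits 4 8 -> bits=1010100111
After insert 'koi': sets bits 0 7 -> bits=1010100111
insert 'jay' would touch bits 3 5; currently bit3=0, bit5=0
Bits that are 0 among those (would change 0->1): 3 5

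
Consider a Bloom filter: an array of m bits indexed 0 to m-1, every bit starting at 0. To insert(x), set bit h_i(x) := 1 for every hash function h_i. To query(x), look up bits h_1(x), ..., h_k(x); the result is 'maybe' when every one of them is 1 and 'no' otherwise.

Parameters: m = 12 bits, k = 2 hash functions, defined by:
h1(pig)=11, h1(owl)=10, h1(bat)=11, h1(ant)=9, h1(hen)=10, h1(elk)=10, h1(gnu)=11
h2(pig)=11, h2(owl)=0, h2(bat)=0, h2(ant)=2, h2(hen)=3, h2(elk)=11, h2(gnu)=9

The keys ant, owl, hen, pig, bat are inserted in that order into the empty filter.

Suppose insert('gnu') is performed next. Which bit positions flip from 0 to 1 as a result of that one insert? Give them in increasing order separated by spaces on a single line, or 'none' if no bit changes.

Start: bits=000000000000
After insert 'ant': sets bits 2 9 -> bits=001000000100
After insert 'owl': sets bits 0 10 -> bits=101000000110
After insert 'hen': sets bits 3 10 -> bits=101100000110
After insert 'pig': sets bits 11 -> bits=101100000111
After insert 'bat': sets bits 0 11 -> bits=101100000111
insert 'gnu' would touch bits 9 11; currently bit9=1, bit11=1
Bits that are 0 among those (would change 0->1): none

Answer: none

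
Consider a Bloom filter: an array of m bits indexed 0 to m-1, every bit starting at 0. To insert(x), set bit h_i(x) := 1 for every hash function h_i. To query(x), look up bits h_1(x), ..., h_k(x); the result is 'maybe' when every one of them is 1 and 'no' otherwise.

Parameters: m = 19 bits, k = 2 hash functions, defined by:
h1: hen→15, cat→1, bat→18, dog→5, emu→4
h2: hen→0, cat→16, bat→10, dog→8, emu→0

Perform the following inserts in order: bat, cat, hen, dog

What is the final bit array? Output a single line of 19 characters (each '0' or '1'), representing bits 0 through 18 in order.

Answer: 1100010010100001101

Derivation:
Start: bits=0000000000000000000
After insert 'bat': sets bits 10 18 -> bits=0000000000100000001
After insert 'cat': sets bits 1 16 -> bits=0100000000100000101
After insert 'hen': sets bits 0 15 -> bits=1100000000100001101
After insert 'dog': sets bits 5 8 -> bits=1100010010100001101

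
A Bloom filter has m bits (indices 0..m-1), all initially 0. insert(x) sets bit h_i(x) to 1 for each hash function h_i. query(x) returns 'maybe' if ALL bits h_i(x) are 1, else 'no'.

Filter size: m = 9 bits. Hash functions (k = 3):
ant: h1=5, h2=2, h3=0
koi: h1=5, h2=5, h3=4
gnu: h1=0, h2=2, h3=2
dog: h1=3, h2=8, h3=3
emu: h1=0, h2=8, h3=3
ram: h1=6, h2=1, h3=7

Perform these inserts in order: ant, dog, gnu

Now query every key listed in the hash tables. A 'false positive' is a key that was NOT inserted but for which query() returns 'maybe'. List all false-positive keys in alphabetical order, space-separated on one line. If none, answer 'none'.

Answer: emu

Derivation:
Start: bits=000000000
After insert 'ant': sets bits 0 2 5 -> bits=101001000
After insert 'dog': sets bits 3 8 -> bits=101101001
After insert 'gnu': sets bits 0 2 -> bits=101101001
Not inserted: emu koi ram — query each against bits=101101001:
query emu: checks bit0=1, bit3=1, bit8=1 (all 1) -> maybe => FALSE POSITIVE
query koi: checks bit4=0, bit5=1 (has a 0) -> no => not a false positive
query ram: checks bit1=0, bit6=0, bit7=0 (has a 0) -> no => not a false positive
False positives (alphabetical): emu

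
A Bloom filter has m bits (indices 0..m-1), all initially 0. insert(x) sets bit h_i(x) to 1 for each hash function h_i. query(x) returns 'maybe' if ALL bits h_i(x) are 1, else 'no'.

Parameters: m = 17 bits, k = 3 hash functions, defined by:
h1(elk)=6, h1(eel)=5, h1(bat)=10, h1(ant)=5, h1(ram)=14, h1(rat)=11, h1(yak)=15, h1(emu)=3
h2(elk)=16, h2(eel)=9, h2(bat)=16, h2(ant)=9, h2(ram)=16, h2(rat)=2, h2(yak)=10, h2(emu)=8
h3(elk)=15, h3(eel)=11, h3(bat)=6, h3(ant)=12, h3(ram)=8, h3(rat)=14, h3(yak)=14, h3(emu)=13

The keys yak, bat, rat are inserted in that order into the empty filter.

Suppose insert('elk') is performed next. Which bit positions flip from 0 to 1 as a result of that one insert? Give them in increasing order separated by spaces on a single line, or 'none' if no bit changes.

Start: bits=00000000000000000
After insert 'yak': sets bits 10 14 15 -> bits=00000000001000110
After insert 'bat': sets bits 6 10 16 -> bits=00000010001000111
After insert 'rat': sets bits 2 11 14 -> bits=00100010001100111
insert 'elk' would touch bits 6 15 16; currently bit6=1, bit15=1, bit16=1
Bits that are 0 among those (would change 0->1): none

Answer: none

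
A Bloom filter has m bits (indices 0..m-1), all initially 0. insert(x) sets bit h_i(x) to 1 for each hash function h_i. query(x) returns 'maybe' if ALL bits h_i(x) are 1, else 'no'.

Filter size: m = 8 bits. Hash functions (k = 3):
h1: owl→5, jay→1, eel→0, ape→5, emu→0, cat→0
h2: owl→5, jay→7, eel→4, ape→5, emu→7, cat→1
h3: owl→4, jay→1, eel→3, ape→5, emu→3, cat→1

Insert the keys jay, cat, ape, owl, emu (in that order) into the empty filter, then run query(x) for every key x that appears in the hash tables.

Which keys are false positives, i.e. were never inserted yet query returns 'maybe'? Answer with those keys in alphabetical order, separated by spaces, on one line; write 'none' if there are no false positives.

Answer: eel

Derivation:
Start: bits=00000000
After insert 'jay': sets bits 1 7 -> bits=01000001
After insert 'cat': sets bits 0 1 -> bits=11000001
After insert 'ape': sets bits 5 -> bits=11000101
After insert 'owl': sets bits 4 5 -> bits=11001101
After insert 'emu': sets bits 0 3 7 -> bits=11011101
Not inserted: eel — query each against bits=11011101:
query eel: checks bit0=1, bit3=1, bit4=1 (all 1) -> maybe => FALSE POSITIVE
False positives (alphabetical): eel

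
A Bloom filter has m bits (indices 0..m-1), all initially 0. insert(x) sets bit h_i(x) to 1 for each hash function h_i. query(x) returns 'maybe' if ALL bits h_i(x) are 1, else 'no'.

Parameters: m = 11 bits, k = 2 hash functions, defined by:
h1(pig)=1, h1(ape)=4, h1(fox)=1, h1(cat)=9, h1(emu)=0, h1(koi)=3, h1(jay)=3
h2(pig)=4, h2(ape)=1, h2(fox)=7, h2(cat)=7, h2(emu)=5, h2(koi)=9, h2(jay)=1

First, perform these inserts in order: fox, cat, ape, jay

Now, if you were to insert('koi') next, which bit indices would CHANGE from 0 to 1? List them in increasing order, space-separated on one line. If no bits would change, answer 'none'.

Start: bits=00000000000
After insert 'fox': sets bits 1 7 -> bits=01000001000
After insert 'cat': sets bits 7 9 -> bits=01000001010
After insert 'ape': sets bits 1 4 -> bits=01001001010
After insert 'jay': sets bits 1 3 -> bits=01011001010
insert 'koi' would touch bits 3 9; currently bit3=1, bit9=1
Bits that are 0 among those (would change 0->1): none

Answer: none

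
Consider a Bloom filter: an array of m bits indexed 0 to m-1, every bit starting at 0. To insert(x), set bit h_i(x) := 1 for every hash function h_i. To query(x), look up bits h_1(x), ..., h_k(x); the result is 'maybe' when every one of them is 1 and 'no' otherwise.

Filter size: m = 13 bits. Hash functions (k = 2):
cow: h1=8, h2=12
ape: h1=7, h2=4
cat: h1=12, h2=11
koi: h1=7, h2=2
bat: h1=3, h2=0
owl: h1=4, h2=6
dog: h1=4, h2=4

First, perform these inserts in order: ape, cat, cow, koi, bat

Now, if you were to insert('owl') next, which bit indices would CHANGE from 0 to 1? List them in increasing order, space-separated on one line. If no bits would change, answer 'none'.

Start: bits=0000000000000
After insert 'ape': sets bits 4 7 -> bits=0000100100000
After insert 'cat': sets bits 11 12 -> bits=0000100100011
After insert 'cow': sets bits 8 12 -> bits=0000100110011
After insert 'koi': sets bits 2 7 -> bits=0010100110011
After insert 'bat': sets bits 0 3 -> bits=1011100110011
insert 'owl' would touch bits 4 6; currently bit4=1, bit6=0
Bits that are 0 among those (would change 0->1): 6

Answer: 6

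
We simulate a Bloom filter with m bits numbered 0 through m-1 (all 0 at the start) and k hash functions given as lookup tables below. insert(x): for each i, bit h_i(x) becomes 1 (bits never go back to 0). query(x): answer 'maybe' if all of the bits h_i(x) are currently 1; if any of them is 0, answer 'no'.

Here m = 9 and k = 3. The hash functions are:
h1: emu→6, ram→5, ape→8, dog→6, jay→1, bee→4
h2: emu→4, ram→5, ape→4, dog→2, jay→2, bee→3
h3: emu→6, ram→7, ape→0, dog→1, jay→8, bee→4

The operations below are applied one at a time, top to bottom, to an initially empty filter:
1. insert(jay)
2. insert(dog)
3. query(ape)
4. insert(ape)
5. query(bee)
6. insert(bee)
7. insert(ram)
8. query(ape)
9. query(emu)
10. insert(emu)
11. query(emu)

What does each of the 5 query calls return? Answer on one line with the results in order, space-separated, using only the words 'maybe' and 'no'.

Start: bits=000000000
Op 1: insert jay -> sets bits 1 2 8 -> bits=011000001
Op 2: insert dog -> sets bits 1 2 6 -> bits=011000101
Op 3: query ape -> checks bit0=0, bit4=0, bit8=1 (has a 0) -> no
Op 4: insert ape -> sets bits 0 4 8 -> bits=111010101
Op 5: query bee -> checks bit3=0, bit4=1 (has a 0) -> no
Op 6: insert bee -> sets bits 3 4 -> bits=111110101
Op 7: insert ram -> sets bits 5 7 -> bits=111111111
Op 8: query ape -> checks bit0=1, bit4=1, bit8=1 (all 1) -> maybe
Op 9: query emu -> checks bit4=1, bit6=1 (all 1) -> maybe
Op 10: insert emu -> sets bits 4 6 -> bits=111111111
Op 11: query emu -> checks bit4=1, bit6=1 (all 1) -> maybe
Query results in order: no no maybe maybe maybe

Answer: no no maybe maybe maybe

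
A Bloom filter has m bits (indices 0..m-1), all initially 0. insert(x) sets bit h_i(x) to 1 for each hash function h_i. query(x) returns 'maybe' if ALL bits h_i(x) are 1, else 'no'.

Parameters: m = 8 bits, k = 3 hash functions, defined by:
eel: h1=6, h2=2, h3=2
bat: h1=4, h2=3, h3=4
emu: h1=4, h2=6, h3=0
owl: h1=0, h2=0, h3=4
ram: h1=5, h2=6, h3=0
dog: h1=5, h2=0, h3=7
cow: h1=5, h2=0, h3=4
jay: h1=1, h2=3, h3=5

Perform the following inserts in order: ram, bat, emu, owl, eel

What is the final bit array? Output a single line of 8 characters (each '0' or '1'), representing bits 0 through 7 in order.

Answer: 10111110

Derivation:
Start: bits=00000000
After insert 'ram': sets bits 0 5 6 -> bits=10000110
After insert 'bat': sets bits 3 4 -> bits=10011110
After insert 'emu': sets bits 0 4 6 -> bits=10011110
After insert 'owl': sets bits 0 4 -> bits=10011110
After insert 'eel': sets bits 2 6 -> bits=10111110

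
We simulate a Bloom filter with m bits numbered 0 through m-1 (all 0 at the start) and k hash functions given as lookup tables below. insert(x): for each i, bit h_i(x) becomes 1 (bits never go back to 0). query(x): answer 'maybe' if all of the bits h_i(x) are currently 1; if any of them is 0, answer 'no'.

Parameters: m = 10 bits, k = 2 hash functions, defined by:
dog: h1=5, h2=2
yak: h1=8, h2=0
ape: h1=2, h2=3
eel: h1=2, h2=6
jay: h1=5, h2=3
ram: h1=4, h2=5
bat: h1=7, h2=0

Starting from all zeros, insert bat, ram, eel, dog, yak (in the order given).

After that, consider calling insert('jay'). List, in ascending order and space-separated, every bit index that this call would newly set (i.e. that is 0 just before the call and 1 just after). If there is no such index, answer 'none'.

Start: bits=0000000000
After insert 'bat': sets bits 0 7 -> bits=1000000100
After insert 'ram': sets bits 4 5 -> bits=1000110100
After insert 'eel': sets bits 2 6 -> bits=1010111100
After insert 'dog': sets bits 2 5 -> bits=1010111100
After insert 'yak': sets bits 0 8 -> bits=1010111110
insert 'jay' would touch bits 3 5; currently bit3=0, bit5=1
Bits that are 0 among those (would change 0->1): 3

Answer: 3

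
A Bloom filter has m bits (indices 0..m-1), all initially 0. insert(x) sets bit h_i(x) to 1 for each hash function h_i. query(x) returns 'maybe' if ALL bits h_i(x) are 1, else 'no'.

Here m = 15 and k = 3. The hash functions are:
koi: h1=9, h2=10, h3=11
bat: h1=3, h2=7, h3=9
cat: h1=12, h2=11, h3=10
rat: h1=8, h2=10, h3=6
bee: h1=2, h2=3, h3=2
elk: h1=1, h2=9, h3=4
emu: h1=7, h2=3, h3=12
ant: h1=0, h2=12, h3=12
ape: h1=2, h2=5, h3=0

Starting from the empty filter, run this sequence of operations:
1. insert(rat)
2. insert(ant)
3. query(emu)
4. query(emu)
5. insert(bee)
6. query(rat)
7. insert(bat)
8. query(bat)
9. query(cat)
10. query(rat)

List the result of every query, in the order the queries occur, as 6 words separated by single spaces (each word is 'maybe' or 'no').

Answer: no no maybe maybe no maybe

Derivation:
Start: bits=000000000000000
Op 1: insert rat -> sets bits 6 8 10 -> bits=000000101010000
Op 2: insert ant -> sets bits 0 12 -> bits=100000101010100
Op 3: query emu -> checks bit3=0, bit7=0, bit12=1 (has a 0) -> no
Op 4: query emu -> checks bit3=0, bit7=0, bit12=1 (has a 0) -> no
Op 5: insert bee -> sets bits 2 3 -> bits=101100101010100
Op 6: query rat -> checks bit6=1, bit8=1, bit10=1 (all 1) -> maybe
Op 7: insert bat -> sets bits 3 7 9 -> bits=101100111110100
Op 8: query bat -> checks bit3=1, bit7=1, bit9=1 (all 1) -> maybe
Op 9: query cat -> checks bit10=1, bit11=0, bit12=1 (has a 0) -> no
Op 10: query rat -> checks bit6=1, bit8=1, bit10=1 (all 1) -> maybe
Query results in order: no no maybe maybe no maybe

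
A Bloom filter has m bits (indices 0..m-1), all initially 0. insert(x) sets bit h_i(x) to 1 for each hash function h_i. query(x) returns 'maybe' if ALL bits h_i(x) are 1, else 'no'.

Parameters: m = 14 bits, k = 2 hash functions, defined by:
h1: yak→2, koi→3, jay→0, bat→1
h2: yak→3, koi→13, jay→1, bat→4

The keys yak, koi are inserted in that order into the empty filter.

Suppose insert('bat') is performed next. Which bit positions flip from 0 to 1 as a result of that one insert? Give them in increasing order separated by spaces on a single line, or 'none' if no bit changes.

Answer: 1 4

Derivation:
Start: bits=00000000000000
After insert 'yak': sets bits 2 3 -> bits=00110000000000
After insert 'koi': sets bits 3 13 -> bits=00110000000001
insert 'bat' would touch bits 1 4; currently bit1=0, bit4=0
Bits that are 0 among those (would change 0->1): 1 4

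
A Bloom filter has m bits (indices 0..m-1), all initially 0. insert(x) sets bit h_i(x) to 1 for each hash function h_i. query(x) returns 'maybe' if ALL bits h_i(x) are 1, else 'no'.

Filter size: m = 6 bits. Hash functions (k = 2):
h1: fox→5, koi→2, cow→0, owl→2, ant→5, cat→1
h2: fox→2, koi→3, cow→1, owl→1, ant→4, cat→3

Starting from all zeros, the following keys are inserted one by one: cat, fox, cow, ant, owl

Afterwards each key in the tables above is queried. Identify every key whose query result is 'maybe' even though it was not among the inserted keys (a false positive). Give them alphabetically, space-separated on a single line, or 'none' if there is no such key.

Start: bits=000000
After insert 'cat': sets bits 1 3 -> bits=010100
After insert 'fox': sets bits 2 5 -> bits=011101
After insert 'cow': sets bits 0 1 -> bits=111101
After insert 'ant': sets bits 4 5 -> bits=111111
After insert 'owl': sets bits 1 2 -> bits=111111
Not inserted: koi — query each against bits=111111:
query koi: checks bit2=1, bit3=1 (all 1) -> maybe => FALSE POSITIVE
False positives (alphabetical): koi

Answer: koi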